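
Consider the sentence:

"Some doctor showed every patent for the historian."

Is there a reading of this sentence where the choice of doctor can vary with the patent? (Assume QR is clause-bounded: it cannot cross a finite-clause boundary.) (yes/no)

Yes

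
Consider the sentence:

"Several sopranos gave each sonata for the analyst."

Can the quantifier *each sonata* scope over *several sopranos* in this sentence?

Yes

*several sopranos* and *each sonata* are co-arguments of the matrix verb, with nothing but a clause-internal boundary between them.
QR within a single clause is free, so the lower quantifier may take scope over the higher one.
Both orderings are possible: *several sopranos* > *each sonata* and *each sonata* > *several sopranos*.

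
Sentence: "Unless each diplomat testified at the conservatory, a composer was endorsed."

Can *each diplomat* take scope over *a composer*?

No

The target quantifier *each diplomat* is part of the adjunct clause *unless each diplomat testified at the conservatory*.
Scope out of an adjunct clause is unavailable: QR respects the adjunct-island constraint.
The ordering *each diplomat* > *a composer* is therefore underivable.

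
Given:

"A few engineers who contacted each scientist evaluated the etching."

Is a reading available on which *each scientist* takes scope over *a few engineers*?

No

The DP *each scientist* is contained in the relative clause *who contacted each scientist*.
Relative clauses block scope extraction: QR cannot target a position outside the modified NP.
There is no licit LF on which *each scientist* c-commands *a few engineers*.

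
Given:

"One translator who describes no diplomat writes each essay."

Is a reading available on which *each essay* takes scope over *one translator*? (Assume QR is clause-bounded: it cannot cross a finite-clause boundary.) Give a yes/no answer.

Yes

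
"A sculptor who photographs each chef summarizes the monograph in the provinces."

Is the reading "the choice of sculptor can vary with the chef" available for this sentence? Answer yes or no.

No

That reading corresponds to *each chef* > *a sculptor*.
Structurally, *each chef* is inside the relative clause *who photographs each chef*.
QR out of a relative clause is ruled out by the relative-clause island constraint.
So the wide-scope reading for *each chef* is blocked.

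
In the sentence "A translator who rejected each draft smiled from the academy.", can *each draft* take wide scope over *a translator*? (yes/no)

No

Structurally, *each draft* is inside the relative clause *who rejected each draft*.
A relative clause is a scope island — quantifier raising cannot cross its boundary.
There is no licit LF on which *each draft* c-commands *a translator*.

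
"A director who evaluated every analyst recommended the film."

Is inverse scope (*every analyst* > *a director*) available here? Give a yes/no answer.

No

*every analyst* sits inside the relative clause *who evaluated every analyst*.
Relative clauses block scope extraction: QR cannot target a position outside the modified NP.
So *every analyst* cannot raise to a position above *a director*.
(Only the surface reading survives: one fixed director with respect to all the relevant analysts.)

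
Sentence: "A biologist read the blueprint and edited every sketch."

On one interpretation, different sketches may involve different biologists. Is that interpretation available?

No

The paraphrase describes the scope ordering *every sketch* > *a biologist*.
*every sketch* is embedded in one conjunct of the coordinate structure (*edited every sketch*).
The Coordinate Structure Constraint blocks movement (including QR) out of a single conjunct.
Hence only narrow scope for *every sketch* (under *a biologist*) survives.
(Only the surface reading survives: one fixed biologist with respect to all the relevant sketches.)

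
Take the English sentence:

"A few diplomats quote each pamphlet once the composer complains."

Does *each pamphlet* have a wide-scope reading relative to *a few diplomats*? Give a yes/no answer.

Yes

The adjunct clause does not contain *each pamphlet*, which is the matrix object.
Ordinary QR to a clause-peripheral position gives the wide-scope LF for the lower DP.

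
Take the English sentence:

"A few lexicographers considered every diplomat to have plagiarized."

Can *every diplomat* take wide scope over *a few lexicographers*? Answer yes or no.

Yes

*every diplomat* is the subject of an ECM infinitive — the infinitival complement of an ECM verb is not a scope island, so *every diplomat* can raise into the matrix clause.
Ordinary QR to a clause-peripheral position gives the wide-scope LF for the lower DP.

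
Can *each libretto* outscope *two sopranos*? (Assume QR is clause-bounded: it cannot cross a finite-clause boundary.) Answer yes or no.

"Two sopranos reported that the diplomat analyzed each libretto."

The DP *each libretto* is contained in the finite complement clause *that the diplomat analyzed each libretto*.
QR is clause-bounded, so the finite complement is a scope island for the embedded quantifier.
The inverse ordering *each libretto* > *two sopranos* is therefore underivable.

No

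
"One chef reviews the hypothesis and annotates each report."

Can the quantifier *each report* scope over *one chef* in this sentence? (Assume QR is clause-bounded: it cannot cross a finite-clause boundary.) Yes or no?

No

Structurally, *each report* is inside one conjunct of the coordinate structure (*annotates each report*).
Asymmetric QR out of one conjunct violates the Coordinate Structure Constraint.
There is no licit LF on which *each report* c-commands *one chef*.
(Only the surface reading survives: one fixed chef with respect to all the relevant reports.)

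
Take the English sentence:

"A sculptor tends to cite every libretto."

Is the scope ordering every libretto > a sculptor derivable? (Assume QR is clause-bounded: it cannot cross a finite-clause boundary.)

The matrix predicate is a raising verb, whose infinitival complement is not a scope island — *every libretto* can QR into the matrix clause.
Since no island is crossed, the inverse ordering is licensed alongside surface scope.

Yes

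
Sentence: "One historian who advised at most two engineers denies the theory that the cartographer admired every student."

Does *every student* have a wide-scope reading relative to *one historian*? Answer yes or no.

*every student* occurs within the complex NP *the theory that the cartographer admired every student*.
The Complex NP Constraint bars QR out of the complement clause of a noun.
Hence only narrow scope for *every student* (under *one historian*) survives.

No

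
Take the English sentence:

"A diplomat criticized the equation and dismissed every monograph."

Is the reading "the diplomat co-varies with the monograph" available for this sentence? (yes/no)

No

The described interpretation is the *every monograph* > *a diplomat* scoping.
The DP *every monograph* is contained in one conjunct of the coordinate structure (*dismissed every monograph*).
Coordinate structures are islands for non-across-the-board movement, QR included.
*every monograph* > *a diplomat* would require crossing that boundary, which is illicit.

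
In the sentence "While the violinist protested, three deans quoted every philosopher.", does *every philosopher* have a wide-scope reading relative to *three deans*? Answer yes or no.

Yes

Neither queried DP is inside the adjunct, so the adjunct-island constraint does not apply.
QR within a single clause is free, so the lower quantifier may take scope over the higher one.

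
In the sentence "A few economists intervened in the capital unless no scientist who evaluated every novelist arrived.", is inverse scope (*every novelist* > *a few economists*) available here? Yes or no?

No

Structurally, *every novelist* is inside the relative clause *who evaluated every novelist*, which is itself inside the adjunct *unless no scientist who evaluated every novelist arrived*.
Even if one barrier were somehow void, the other would still block QR.
The inverse ordering *every novelist* > *a few economists* is therefore underivable.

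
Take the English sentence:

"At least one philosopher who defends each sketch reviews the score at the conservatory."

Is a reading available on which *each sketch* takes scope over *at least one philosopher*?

No

*each sketch* sits inside the relative clause *who defends each sketch*.
Relative clauses are scope islands: a quantifier cannot QR out of a relative clause to take scope in the matrix clause.
The inverse ordering *each sketch* > *at least one philosopher* is therefore underivable.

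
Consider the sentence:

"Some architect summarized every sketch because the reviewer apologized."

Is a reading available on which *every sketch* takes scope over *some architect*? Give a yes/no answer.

Yes

*every sketch* is a matrix argument; the adjunct is an island but the target quantifier is outside it.
Nothing blocks QR of the lower DP to a position above the higher one, so inverse scope is available.
Both orderings are possible: *some architect* > *every sketch* and *every sketch* > *some architect*.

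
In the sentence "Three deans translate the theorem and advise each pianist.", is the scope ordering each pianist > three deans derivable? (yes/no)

No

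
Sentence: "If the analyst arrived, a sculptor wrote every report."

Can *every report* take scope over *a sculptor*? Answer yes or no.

Yes

*every report* is a matrix argument; the adjunct is an island but the target quantifier is outside it.
No island intervenes, so both surface and inverse scope are derivable.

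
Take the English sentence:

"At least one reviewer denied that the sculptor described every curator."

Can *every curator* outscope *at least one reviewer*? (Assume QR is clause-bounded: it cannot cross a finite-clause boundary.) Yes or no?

No

*every curator* is embedded in the finite complement clause *that the sculptor described every curator*.
Given the clause-boundedness assumption, QR cannot cross the finite CP into the matrix.
So the wide-scope reading for *every curator* is blocked.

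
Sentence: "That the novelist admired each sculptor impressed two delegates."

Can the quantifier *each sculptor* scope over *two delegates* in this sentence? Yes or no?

No

*each sculptor* occurs within the sentential subject *that the novelist admired each sculptor*.
The subject-island constraint blocks QR out of a clausal subject.
*each sculptor* > *two delegates* would require crossing that boundary, which is illicit.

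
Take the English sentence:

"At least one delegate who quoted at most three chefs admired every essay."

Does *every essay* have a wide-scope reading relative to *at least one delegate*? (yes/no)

The relative clause *who quoted at most three chefs* modifies *at least one delegate*, but *every essay* is not inside that relative clause — it is an argument of the matrix verb.
Nothing blocks QR of the lower DP to a position above the higher one, so inverse scope is available.
Both orderings are possible: *at least one delegate* > *every essay* and *every essay* > *at least one delegate*.

Yes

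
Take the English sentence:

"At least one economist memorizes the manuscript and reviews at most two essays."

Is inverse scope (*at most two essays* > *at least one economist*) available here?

*at most two essays* is embedded in one conjunct of the coordinate structure (*reviews at most two essays*).
A quantifier cannot raise out of one conjunct of a coordination across the whole coordinate structure — the CSC applies to QR.
*at most two essays* is confined to the island and cannot take scope over *at least one economist*.

No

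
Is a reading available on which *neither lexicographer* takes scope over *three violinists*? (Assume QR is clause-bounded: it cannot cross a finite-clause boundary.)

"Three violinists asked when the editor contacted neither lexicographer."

*neither lexicographer* is embedded in the embedded question *when the editor contacted neither lexicographer*.
An indirect question is a wh-island; the filled [Spec,CP] blocks QR across the CP edge.
So *neither lexicographer* cannot raise to a position above *three violinists*.

No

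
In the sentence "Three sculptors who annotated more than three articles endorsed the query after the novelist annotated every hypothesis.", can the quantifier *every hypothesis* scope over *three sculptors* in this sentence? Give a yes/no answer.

No

*every hypothesis* sits inside the adjunct clause *after the novelist annotated every hypothesis*.
The adjunct-island constraint bars QR out of an adverbial clause.
So *every hypothesis* cannot raise high enough to outscope *three sculptors*; only the surface ordering *three sculptors* > *every hypothesis* is available.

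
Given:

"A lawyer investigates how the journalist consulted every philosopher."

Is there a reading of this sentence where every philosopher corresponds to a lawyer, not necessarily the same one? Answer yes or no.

No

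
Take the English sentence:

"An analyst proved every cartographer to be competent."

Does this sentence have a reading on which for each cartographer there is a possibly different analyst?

This is the *every cartographer* > *an analyst* reading.
This is an ECM construction: *every cartographer* is the infinitival subject, Case-marked by the matrix verb, and the infinitive is transparent for QR.
Nothing blocks QR of the lower DP to a position above the higher one, so inverse scope is available.

Yes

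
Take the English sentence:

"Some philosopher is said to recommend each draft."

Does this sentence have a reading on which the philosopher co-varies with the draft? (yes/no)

This is the *each draft* > *some philosopher* reading.
*each draft* is inside a raising infinitive, which is transparent to QR (no CP barrier), so it behaves as a matrix argument.
Ordinary QR to a clause-peripheral position gives the wide-scope LF for the lower DP.

Yes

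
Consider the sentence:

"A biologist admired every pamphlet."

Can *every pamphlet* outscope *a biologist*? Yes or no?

Yes

*every pamphlet* is the matrix object and *a biologist* the matrix subject; the two are clausemates.
With no island boundary between them, the object can take inverse scope over the subject via ordinary QR within the clause.
Both orderings are possible: *a biologist* > *every pamphlet* and *every pamphlet* > *a biologist*.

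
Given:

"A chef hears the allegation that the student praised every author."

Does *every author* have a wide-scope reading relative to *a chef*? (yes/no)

No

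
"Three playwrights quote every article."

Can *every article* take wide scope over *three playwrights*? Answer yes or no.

*every article* and *three playwrights* are in the same minimal clause.
QR within a single clause is free, so the lower quantifier may take scope over the higher one.

Yes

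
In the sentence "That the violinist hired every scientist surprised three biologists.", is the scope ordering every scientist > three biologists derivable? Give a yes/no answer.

*every scientist* is embedded in the sentential subject *that the violinist hired every scientist*.
The subject-island constraint blocks QR out of a clausal subject.
So *every scientist* cannot raise to a position above *three biologists*.

No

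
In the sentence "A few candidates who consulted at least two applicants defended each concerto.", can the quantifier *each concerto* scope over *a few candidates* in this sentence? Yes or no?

*each concerto* is a matrix argument; only *a few candidates* is modified by the relative clause *who consulted at least two applicants*, so the RC island is irrelevant to the target quantifier.
With no island boundary between them, the object can take inverse scope over the subject via ordinary QR within the clause.

Yes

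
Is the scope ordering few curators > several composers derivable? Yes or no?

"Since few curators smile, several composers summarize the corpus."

*few curators* is embedded in the adjunct clause *since few curators smile*.
Since the clause is an adjunct (not a complement), the Adjunct Condition blocks QR across its edge.
So the wide-scope reading for *few curators* is blocked.

No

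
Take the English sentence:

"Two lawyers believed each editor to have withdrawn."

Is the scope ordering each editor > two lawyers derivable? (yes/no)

Yes

*each editor* is an ECM subject; ECM complements are not islands, and the embedded quantifier may take matrix scope.
QR within a single clause is free, so the lower quantifier may take scope over the higher one.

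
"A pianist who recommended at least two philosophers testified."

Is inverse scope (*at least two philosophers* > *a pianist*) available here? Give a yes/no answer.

The DP *at least two philosophers* is contained in the relative clause *who recommended at least two philosophers*.
The relative clause forms an island for QR, so the quantifier is confined to the head noun's restrictor.
There is no licit LF on which *at least two philosophers* c-commands *a pianist*.
(Only the surface reading survives: one fixed pianist with respect to all the relevant philosophers.)

No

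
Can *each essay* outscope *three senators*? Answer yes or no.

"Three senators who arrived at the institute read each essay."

*each essay* is a matrix argument; only *three senators* is modified by the relative clause *who arrived at the institute*, so the RC island is irrelevant to the target quantifier.
No island intervenes, so both surface and inverse scope are derivable.
Both orderings are possible: *three senators* > *each essay* and *each essay* > *three senators*.

Yes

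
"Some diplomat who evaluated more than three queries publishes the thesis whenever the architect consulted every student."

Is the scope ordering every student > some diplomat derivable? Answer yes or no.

*every student* occurs within the adjunct clause *whenever the architect consulted every student*.
Adjunct clauses are scope islands: a quantifier inside an adjunct cannot raise into the matrix clause.
So *every student* cannot raise to a position above *some diplomat*.

No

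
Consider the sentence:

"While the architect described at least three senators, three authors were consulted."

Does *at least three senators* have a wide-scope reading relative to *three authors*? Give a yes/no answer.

*at least three senators* occurs within the adjunct clause *while the architect described at least three senators*.
Adjunct clauses are scope islands: a quantifier inside an adjunct cannot raise into the matrix clause.
The ordering *at least three senators* > *three authors* is therefore underivable.

No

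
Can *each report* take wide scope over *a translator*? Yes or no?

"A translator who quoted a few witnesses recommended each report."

Yes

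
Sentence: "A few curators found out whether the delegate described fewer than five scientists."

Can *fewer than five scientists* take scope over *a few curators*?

No

*fewer than five scientists* occurs within the embedded question *whether the delegate described fewer than five scientists*.
QR across an interrogative CP boundary is ruled out as a wh-island violation.
So the wide-scope reading for *fewer than five scientists* is blocked.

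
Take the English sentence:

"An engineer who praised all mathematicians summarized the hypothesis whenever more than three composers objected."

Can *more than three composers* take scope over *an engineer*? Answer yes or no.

No

Structurally, *more than three composers* is inside the adjunct clause *whenever more than three composers objected*.
Scope out of an adjunct clause is unavailable: QR respects the adjunct-island constraint.
*more than three composers* > *an engineer* would require crossing that boundary, which is illicit.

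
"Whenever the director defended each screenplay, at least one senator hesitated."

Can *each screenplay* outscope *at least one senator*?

No

Structurally, *each screenplay* is inside the adjunct clause *whenever the director defended each screenplay*.
Adjunct clauses are scope islands: a quantifier inside an adjunct cannot raise into the matrix clause.
*each screenplay* is confined to the island and cannot take scope over *at least one senator*.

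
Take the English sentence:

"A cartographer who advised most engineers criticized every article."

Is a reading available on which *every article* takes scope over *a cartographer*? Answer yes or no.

The relative clause *who advised most engineers* modifies *a cartographer*, but *every article* is not inside that relative clause — it is an argument of the matrix verb.
Since no island is crossed, the inverse ordering is licensed alongside surface scope.
So *every article* > *a cartographer* is among the available readings.

Yes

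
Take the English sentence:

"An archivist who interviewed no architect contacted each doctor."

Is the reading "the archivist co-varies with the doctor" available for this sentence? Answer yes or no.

The paraphrase describes the scope ordering *each doctor* > *an archivist*.
The relative clause *who interviewed no architect* modifies *an archivist*, but *each doctor* is not inside that relative clause — it is an argument of the matrix verb.
QR within a single clause is free, so the lower quantifier may take scope over the higher one.

Yes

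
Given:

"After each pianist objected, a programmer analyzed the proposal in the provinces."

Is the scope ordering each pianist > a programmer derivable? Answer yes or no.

*each pianist* occurs within the adjunct clause *after each pianist objected*.
Adjuncts are opaque for quantifier raising; a quantifier in an adjunct stays inside it.
So *each pianist* cannot raise to a position above *a programmer*.

No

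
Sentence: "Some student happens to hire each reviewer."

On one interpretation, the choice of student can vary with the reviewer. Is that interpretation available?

That reading corresponds to *each reviewer* > *some student*.
Infinitival complements of raising predicates do not block QR; *each reviewer* and *some student* are effectively clausemates.
No island intervenes, so both surface and inverse scope are derivable.

Yes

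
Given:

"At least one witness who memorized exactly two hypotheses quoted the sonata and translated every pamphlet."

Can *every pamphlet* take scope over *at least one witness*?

*every pamphlet* sits inside one conjunct of the coordinate structure (*translated every pamphlet*).
QR out of a conjunct would have to apply non-ATB, which the CSC forbids.
*every pamphlet* > *at least one witness* would require crossing that boundary, which is illicit.
(Only the surface reading survives: one fixed witness with respect to all the relevant pamphlets.)

No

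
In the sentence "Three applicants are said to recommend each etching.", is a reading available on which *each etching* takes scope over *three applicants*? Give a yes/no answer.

*each etching* is the object of the infinitival complement of a raising predicate; raising infinitives are transparent for QR, so the two DPs are in effect clausemates.
QR within a single clause is free, so the lower quantifier may take scope over the higher one.
Both orderings are possible: *three applicants* > *each etching* and *each etching* > *three applicants*.

Yes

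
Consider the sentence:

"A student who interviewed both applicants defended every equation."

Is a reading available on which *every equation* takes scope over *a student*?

The RC *who interviewed both applicants* is an island, but *every equation* is not inside it — it is the matrix object, a clausemate of *a student*.
Ordinary QR to a clause-peripheral position gives the wide-scope LF for the lower DP.

Yes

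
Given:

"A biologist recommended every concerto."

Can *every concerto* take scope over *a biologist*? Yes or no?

Yes

*every concerto* and *a biologist* are in the same minimal clause.
With no island boundary between them, the object can take inverse scope over the subject via ordinary QR within the clause.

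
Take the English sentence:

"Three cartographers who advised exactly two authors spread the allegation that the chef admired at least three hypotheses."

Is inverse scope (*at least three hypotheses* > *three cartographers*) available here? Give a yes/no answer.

No

The DP *at least three hypotheses* is contained in the complex NP *the allegation that the chef admired at least three hypotheses*.
The complex NP is opaque for QR — the quantifier is frozen inside the noun's complement.
Hence only narrow scope for *at least three hypotheses* (under *three cartographers*) survives.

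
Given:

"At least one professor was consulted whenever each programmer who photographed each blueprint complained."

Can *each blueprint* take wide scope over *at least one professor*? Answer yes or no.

The DP *each blueprint* is contained in the relative clause *who photographed each blueprint*, which is itself inside the adjunct *whenever each programmer who photographed each blueprint complained*.
Two island boundaries intervene — the relative clause and the adjunct. Either alone would block QR.
*each blueprint* > *at least one professor* would require crossing that boundary, which is illicit.

No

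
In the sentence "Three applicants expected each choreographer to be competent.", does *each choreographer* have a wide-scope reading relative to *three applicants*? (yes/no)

ECM infinitives lack a CP barrier, so *each choreographer* can QR over the matrix subject *three applicants*.
Since no island is crossed, the inverse ordering is licensed alongside surface scope.
The sentence is scopally ambiguous between *three applicants* > *each choreographer* and *each choreographer* > *three applicants*.

Yes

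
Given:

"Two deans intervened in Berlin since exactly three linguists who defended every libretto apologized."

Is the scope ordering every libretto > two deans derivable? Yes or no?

*every libretto* sits inside the relative clause *who defended every libretto*, which is itself inside the adjunct *since exactly three linguists who defended every libretto apologized*.
Even if one barrier were somehow void, the other would still block QR.
The inverse ordering *every libretto* > *two deans* is therefore underivable.

No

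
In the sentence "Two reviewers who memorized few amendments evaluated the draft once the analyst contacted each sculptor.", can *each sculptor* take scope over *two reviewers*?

No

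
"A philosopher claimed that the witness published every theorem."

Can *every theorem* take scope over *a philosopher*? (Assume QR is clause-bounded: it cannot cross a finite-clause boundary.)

No

*every theorem* occurs within the finite complement clause *that the witness published every theorem*.
Under clause-bounded QR, a quantifier in an embedded finite clause cannot raise into the matrix clause.
So the wide-scope reading for *every theorem* is blocked.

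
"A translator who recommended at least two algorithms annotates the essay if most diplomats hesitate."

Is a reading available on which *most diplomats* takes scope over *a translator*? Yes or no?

No

The DP *most diplomats* is contained in the adjunct clause *if most diplomats hesitate*.
Adverbial clauses are not L-marked, so they are barriers for QR — the quantifier cannot escape the adjunct.
So the wide-scope reading for *most diplomats* is blocked.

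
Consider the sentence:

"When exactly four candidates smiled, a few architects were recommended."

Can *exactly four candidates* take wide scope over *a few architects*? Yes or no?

The DP *exactly four candidates* is contained in the adjunct clause *when exactly four candidates smiled*.
Adjunct clauses are scope islands: a quantifier inside an adjunct cannot raise into the matrix clause.
The ordering *exactly four candidates* > *a few architects* is therefore underivable.

No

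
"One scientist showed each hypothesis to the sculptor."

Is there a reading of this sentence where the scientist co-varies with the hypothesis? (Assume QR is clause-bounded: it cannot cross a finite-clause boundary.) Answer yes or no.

Yes

That reading corresponds to *each hypothesis* > *one scientist*.
Both DPs are arguments of the same predicate; there is no clause or island boundary between them.
Ordinary QR to a clause-peripheral position gives the wide-scope LF for the lower DP.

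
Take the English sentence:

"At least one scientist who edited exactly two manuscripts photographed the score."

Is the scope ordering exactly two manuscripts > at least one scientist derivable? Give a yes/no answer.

No

*exactly two manuscripts* sits inside the relative clause *who edited exactly two manuscripts*.
Relative clauses block scope extraction: QR cannot target a position outside the modified NP.
Hence only narrow scope for *exactly two manuscripts* (under *at least one scientist*) survives.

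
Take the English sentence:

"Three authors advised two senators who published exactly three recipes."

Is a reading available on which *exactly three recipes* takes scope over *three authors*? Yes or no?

No

*exactly three recipes* is embedded in the relative clause *who published exactly three recipes* modifying *two senators*.
Relative clauses block scope extraction: QR cannot target a position outside the modified NP.
So *exactly three recipes* cannot raise to a position above *three authors*.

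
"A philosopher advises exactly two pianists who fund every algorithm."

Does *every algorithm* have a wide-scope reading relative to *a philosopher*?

*every algorithm* occurs within the relative clause *who fund every algorithm* modifying *exactly two pianists*.
Relative clauses are scope islands: a quantifier cannot QR out of a relative clause to take scope in the matrix clause.
The inverse ordering *every algorithm* > *a philosopher* is therefore underivable.

No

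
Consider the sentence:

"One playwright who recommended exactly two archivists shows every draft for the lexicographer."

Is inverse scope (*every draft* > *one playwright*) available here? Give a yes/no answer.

Yes

*every draft* is a matrix argument; only *one playwright* is modified by the relative clause *who recommended exactly two archivists*, so the RC island is irrelevant to the target quantifier.
No island intervenes, so both surface and inverse scope are derivable.
The sentence is scopally ambiguous between *one playwright* > *every draft* and *every draft* > *one playwright*.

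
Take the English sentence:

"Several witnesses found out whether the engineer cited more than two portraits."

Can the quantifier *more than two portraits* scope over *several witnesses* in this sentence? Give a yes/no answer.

*more than two portraits* is embedded in the embedded question *whether the engineer cited more than two portraits*.
The wh-island constraint blocks QR out of an embedded interrogative.
The inverse ordering *more than two portraits* > *several witnesses* is therefore underivable.

No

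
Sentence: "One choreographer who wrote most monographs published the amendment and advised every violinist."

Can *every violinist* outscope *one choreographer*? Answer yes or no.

No

Structurally, *every violinist* is inside one conjunct of the coordinate structure (*advised every violinist*).
Asymmetric QR out of one conjunct violates the Coordinate Structure Constraint.
So the wide-scope reading for *every violinist* is blocked.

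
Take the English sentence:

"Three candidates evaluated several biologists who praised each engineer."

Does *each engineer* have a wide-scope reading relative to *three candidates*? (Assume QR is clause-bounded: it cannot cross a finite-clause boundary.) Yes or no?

No

*each engineer* occurs within the relative clause *who praised each engineer* modifying *several biologists*.
QR out of a relative clause is ruled out by the relative-clause island constraint.
The inverse ordering *each engineer* > *three candidates* is therefore underivable.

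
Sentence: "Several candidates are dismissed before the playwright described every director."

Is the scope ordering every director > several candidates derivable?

No

*every director* is embedded in the adjunct clause *before the playwright described every director*.
The adjunct-island constraint bars QR out of an adverbial clause.
Hence only narrow scope for *every director* (under *several candidates*) survives.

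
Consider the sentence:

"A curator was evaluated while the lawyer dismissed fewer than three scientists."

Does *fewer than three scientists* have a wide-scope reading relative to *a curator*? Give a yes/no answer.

No

*fewer than three scientists* is embedded in the adjunct clause *while the lawyer dismissed fewer than three scientists*.
Scope out of an adjunct clause is unavailable: QR respects the adjunct-island constraint.
So *fewer than three scientists* cannot raise to a position above *a curator*.
(Only the surface reading survives: one fixed curator with respect to all the relevant scientists.)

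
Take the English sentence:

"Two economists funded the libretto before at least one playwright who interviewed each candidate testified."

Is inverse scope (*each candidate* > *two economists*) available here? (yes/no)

No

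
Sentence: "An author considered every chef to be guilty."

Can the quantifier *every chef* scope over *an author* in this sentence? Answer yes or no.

ECM infinitives lack a CP barrier, so *every chef* can QR over the matrix subject *an author*.
QR within a single clause is free, so the lower quantifier may take scope over the higher one.

Yes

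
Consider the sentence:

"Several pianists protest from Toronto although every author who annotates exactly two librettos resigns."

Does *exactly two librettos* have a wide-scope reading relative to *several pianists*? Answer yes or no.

*exactly two librettos* occurs within the relative clause *who annotates exactly two librettos*, which is itself inside the adjunct *although every author who annotates exactly two librettos resigns*.
Both the relative clause and the enclosing adjunct are scope islands; QR cannot cross either.
So the wide-scope reading for *exactly two librettos* is blocked.

No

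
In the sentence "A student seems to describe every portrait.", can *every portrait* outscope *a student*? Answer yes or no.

Yes

Raising constructions are monoclausal for scope purposes; *every portrait* is not separated from *a student* by any island.
QR within a single clause is free, so the lower quantifier may take scope over the higher one.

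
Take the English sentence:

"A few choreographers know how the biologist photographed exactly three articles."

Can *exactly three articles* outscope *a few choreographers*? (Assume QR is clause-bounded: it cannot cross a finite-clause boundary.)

No

Structurally, *exactly three articles* is inside the embedded question *how the biologist photographed exactly three articles*.
QR across an interrogative CP boundary is ruled out as a wh-island violation.
Hence only narrow scope for *exactly three articles* (under *a few choreographers*) survives.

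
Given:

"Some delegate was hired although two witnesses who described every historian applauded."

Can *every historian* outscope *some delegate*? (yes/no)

No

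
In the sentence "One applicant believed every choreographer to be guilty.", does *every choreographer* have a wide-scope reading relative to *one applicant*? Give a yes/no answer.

*every choreographer* is the subject of an ECM infinitive — the infinitival complement of an ECM verb is not a scope island, so *every choreographer* can raise into the matrix clause.
Ordinary QR to a clause-peripheral position gives the wide-scope LF for the lower DP.
Both orderings are possible: *one applicant* > *every choreographer* and *every choreographer* > *one applicant*.

Yes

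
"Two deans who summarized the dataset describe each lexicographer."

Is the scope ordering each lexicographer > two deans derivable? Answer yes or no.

Although the sentence contains a relative clause (*who summarized the dataset*), *each lexicographer* is outside it, in the matrix VP.
With no island boundary between them, the object can take inverse scope over the subject via ordinary QR within the clause.

Yes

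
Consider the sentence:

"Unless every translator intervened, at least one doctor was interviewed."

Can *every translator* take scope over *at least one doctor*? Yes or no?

No

*every translator* is embedded in the adjunct clause *unless every translator intervened*.
Adverbial clauses are not L-marked, so they are barriers for QR — the quantifier cannot escape the adjunct.
So the wide-scope reading for *every translator* is blocked.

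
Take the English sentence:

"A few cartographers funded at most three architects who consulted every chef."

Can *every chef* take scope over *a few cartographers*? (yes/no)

*every chef* is embedded in the relative clause *who consulted every chef* modifying *at most three architects*.
A relative clause is a scope island — quantifier raising cannot cross its boundary.
So *every chef* cannot raise high enough to outscope *a few cartographers*; only the surface ordering *a few cartographers* > *every chef* is available.

No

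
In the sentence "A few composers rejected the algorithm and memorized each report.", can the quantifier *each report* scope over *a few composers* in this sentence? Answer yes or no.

The target quantifier *each report* is part of one conjunct of the coordinate structure (*memorized each report*).
A quantifier cannot raise out of one conjunct of a coordination across the whole coordinate structure — the CSC applies to QR.
Hence only narrow scope for *each report* (under *a few composers*) survives.

No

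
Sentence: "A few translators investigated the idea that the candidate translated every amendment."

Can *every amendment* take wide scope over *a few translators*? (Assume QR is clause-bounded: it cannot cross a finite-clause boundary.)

No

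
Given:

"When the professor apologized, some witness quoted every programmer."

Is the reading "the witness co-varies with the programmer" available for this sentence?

That reading corresponds to *every programmer* > *some witness*.
Although there is an adjunct clause, *every programmer* is in the main clause, not inside the adjunct.
Nothing blocks QR of the lower DP to a position above the higher one, so inverse scope is available.
The sentence is scopally ambiguous between *some witness* > *every programmer* and *every programmer* > *some witness*.

Yes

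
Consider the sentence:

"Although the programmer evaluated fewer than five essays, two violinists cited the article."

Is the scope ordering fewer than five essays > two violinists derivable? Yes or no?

No

Structurally, *fewer than five essays* is inside the adjunct clause *although the programmer evaluated fewer than five essays*.
Scope out of an adjunct clause is unavailable: QR respects the adjunct-island constraint.
So *fewer than five essays* cannot raise to a position above *two violinists*.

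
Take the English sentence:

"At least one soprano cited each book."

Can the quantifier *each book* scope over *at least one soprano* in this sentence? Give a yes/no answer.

*each book* and *at least one soprano* are in the same minimal clause.
QR within a single clause is free, so the lower quantifier may take scope over the higher one.
So *each book* > *at least one soprano* is among the available readings.

Yes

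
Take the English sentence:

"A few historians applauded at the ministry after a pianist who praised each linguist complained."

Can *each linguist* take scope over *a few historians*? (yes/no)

No

*each linguist* is embedded in the relative clause *who praised each linguist*, which is itself inside the adjunct *after a pianist who praised each linguist complained*.
Both the relative clause and the enclosing adjunct are scope islands; QR cannot cross either.
There is no licit LF on which *each linguist* c-commands *a few historians*.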